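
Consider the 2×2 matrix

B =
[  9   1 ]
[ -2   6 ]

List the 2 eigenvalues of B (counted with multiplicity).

det(B - λI) = (9 - λ)(6 - λ) - (1)·(-2) = λ^2 - 15λ + 56.
This factors as (λ - 7)·(λ - 8) = 0.
Eigenvalues: 7, 8.

7, 8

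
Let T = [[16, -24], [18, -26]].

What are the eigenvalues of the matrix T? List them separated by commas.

-8, -2

det(T - λI) = (16 - λ)(-26 - λ) - (-24)·(18) = λ^2 + 10λ + 16.
This factors as (λ + 8)·(λ + 2) = 0.
Eigenvalues: -8, -2.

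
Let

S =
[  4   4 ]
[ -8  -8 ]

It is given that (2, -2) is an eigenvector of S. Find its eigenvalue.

0

Compute Sv: S·(2, -2) = (0, 0).
Since Sv = λv, compare component 1: 0 = λ·2, so λ = 0.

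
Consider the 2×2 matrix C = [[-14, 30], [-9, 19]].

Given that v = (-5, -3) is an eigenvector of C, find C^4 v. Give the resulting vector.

First find the eigenvalue: Cv = (-20, -12) = 4·(-5, -3), so λ = 4.
Then C^4 v = λ^4·v = 4^4·(-5, -3) = 256·(-5, -3) = (-1280, -768).

(-1280, -768)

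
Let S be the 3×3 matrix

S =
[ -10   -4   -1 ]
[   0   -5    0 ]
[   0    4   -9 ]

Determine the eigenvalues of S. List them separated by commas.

-10, -9, -5

Set up det(sI - S) = 0.
Expanding along the first row, p(s) = s^3 + 24s^2 + 185s + 450.
Since p(-9) = 0, s = -9 is a root.
Dividing by (s + 9) leaves s^2 + 15s + 50.
The quadratic factors as (s + 10)·(s + 5).
Eigenvalues: -10, -9, -5.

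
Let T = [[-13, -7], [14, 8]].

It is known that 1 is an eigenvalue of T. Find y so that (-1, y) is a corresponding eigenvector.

2

We need (T - 1I)v = 0.
T - 1I = [[-14, -7], [14, 7]].
Row 1: (-14)·-1 + (-7)·y = 0
Row 2: (14)·-1 + (7)·y = 0
Solving gives y = 2.
Check: T·(-1, 2) = (-1, 2) = 1·(-1, 2).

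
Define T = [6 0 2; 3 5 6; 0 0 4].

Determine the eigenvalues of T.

The characteristic polynomial is p(r) = det(rI - T).
Expanding along the first row, p(r) = r^3 - 15r^2 + 74r - 120.
Since p(6) = 0, r = 6 is a root.
Factor out (r - 6): p(r) = (r - 6)·(r^2 - 9r + 20).
The quadratic factors as (r - 4)·(r - 5).
Eigenvalues: 4, 5, 6.

4, 5, 6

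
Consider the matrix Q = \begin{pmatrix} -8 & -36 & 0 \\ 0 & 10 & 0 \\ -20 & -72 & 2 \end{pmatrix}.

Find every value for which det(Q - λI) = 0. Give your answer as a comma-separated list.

The characteristic polynomial is p(s) = det(sI - Q).
Expanding along the first row, p(s) = s^3 - 4s^2 - 76s + 160.
Rational-root test: s = -8 gives p(-8) = 0.
Dividing by (s + 8) leaves s^2 - 12s + 20.
The quadratic factors as (s - 2)·(s - 10).
Eigenvalues: -8, 2, 10.

-8, 2, 10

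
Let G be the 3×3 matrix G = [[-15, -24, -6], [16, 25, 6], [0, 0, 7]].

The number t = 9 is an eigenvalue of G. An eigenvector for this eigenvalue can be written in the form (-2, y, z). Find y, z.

We need (G - 9I)v = 0.
G - 9I = [[-24, -24, -6], [16, 16, 6], [0, 0, -2]].
Row 1: (-24)·-2 + (-24)·y + (-6)·z = 0
Row 2: (16)·-2 + (16)·y + (6)·z = 0
Row 3: (0)·-2 + (0)·y + (-2)·z = 0
Solving gives y = 2, z = 0.
Check: G·(-2, 2, 0) = (-18, 18, 0) = 9·(-2, 2, 0).

2, 0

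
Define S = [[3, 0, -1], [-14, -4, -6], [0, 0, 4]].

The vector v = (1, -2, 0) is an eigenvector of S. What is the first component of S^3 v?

First find the eigenvalue: Sv = (3, -6, 0) = 3·(1, -2, 0), so λ = 3.
Then S^3 v = λ^3·v = 3^3·(1, -2, 0) = 27·(1, -2, 0) = (27, -54, 0).

27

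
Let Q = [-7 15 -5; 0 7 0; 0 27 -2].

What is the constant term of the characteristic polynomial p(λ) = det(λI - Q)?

-98

p(0) = det(0·I − Q) = det(−Q) = (−1)^3·det(Q).
det(Q) = 98, so p(0) = -98.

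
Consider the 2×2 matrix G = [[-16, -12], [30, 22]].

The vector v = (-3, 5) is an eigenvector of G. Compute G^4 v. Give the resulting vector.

(-768, 1280)

First find the eigenvalue: Gv = (-12, 20) = 4·(-3, 5), so λ = 4.
Then G^4 v = λ^4·v = 4^4·(-3, 5) = 256·(-3, 5) = (-768, 1280).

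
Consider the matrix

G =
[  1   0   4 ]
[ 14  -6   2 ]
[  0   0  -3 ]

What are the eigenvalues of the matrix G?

-6, -3, 1

Set up det(λI - G) = 0.
Expanding along the first row, p(λ) = λ^3 + 8λ^2 + 9λ - 18.
Since p(1) = 0, λ = 1 is a root.
Factor out (λ - 1): p(λ) = (λ - 1)·(λ^2 + 9λ + 18).
The quadratic factors as (λ + 6)·(λ + 3).
Eigenvalues: -6, -3, 1.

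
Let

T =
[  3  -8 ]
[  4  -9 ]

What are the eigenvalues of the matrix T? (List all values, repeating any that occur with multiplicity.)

-5, -1

det(T - μI) = (3 - μ)(-9 - μ) - (-8)·(4) = μ^2 + 6μ + 5.
This factors as (μ + 5)·(μ + 1) = 0.
Eigenvalues: -5, -1.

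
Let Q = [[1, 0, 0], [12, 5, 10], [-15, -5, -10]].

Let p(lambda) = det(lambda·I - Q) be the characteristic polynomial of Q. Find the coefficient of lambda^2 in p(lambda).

The coefficient of lambda^2 of det(lambda·I - Q) is −trace(Q).
trace(Q) = (1) + (5) + (-10) = -4, so the coefficient is 4.

4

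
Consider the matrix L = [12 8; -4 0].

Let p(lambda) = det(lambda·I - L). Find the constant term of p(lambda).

p(lambda) = lambda^2 - 12·lambda + 32.
The constant term is 32.

32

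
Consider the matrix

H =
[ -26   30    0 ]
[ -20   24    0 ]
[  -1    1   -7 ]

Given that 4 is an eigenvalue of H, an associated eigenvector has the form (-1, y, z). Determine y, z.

-1, 0

We need (H - 4I)v = 0.
H - 4I = [[-30, 30, 0], [-20, 20, 0], [-1, 1, -11]].
Row 1: (-30)·-1 + (30)·y + (0)·z = 0
Row 2: (-20)·-1 + (20)·y + (0)·z = 0
Row 3: (-1)·-1 + (1)·y + (-11)·z = 0
Solving gives y = -1, z = 0.
Check: H·(-1, -1, 0) = (-4, -4, 0) = 4·(-1, -1, 0).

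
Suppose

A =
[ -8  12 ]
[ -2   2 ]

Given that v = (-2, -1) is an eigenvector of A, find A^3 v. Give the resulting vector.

First find the eigenvalue: Av = (4, 2) = -2·(-2, -1), so λ = -2.
Then A^3 v = λ^3·v = (-2)^3·(-2, -1) = -8·(-2, -1) = (16, 8).

(16, 8)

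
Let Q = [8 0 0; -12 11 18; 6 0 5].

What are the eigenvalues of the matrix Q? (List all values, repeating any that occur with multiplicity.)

5, 8, 11

The characteristic polynomial is p(μ) = det(μI - Q).
Expanding along the first row, p(μ) = μ^3 - 24μ^2 + 183μ - 440.
Try μ = 5: p(5) = 0, so 5 is a root.
Dividing by (μ - 5) leaves μ^2 - 19μ + 88.
The quadratic factors as (μ - 8)·(μ - 11).
Eigenvalues: 5, 8, 11.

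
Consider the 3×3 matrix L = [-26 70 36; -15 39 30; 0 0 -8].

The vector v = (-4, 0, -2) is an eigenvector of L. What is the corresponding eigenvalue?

-8

Compute Lv: L·(-4, 0, -2) = (32, 0, 16).
Since Lv = λv, compare component 1: 32 = λ·-4, so λ = -8.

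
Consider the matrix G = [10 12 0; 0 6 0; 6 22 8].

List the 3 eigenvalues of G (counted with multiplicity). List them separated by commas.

Set up det(λI - G) = 0.
Cofactor expansion gives p(λ) = λ^3 - 24λ^2 + 188λ - 480.
Try λ = 8: p(8) = 0, so 8 is a root.
Factor out (λ - 8): p(λ) = (λ - 8)·(λ^2 - 16λ + 60).
The quadratic factors as (λ - 6)·(λ - 10).
Eigenvalues: 6, 8, 10.

6, 8, 10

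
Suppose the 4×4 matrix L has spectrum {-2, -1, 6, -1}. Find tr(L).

2

trace(L) is the sum of the eigenvalues: (-2) + (-1) + (6) + (-1) = 2.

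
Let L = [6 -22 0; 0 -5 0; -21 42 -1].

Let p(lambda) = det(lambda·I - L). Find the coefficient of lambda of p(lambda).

p(lambda) = lambda^3 - 31·lambda - 30.
The coefficient of lambda is -31.

-31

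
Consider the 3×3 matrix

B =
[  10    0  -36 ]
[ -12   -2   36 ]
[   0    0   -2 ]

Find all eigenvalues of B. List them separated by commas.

-2, -2, 10

Set up det(rI - B) = 0.
Expanding the 3×3 determinant: p(r) = r^3 - 6r^2 - 36r - 40.
Try r = -2: p(-2) = 0, so -2 is a root.
Factor out (r + 2): p(r) = (r + 2)·(r^2 - 8r - 20).
The quadratic factors as (r + 2)·(r - 10).
Eigenvalues: -2, -2, 10.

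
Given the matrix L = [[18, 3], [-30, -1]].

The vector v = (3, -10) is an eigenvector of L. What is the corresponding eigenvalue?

Compute Lv: L·(3, -10) = (24, -80).
Since Lv = λv, compare component 1: 24 = λ·3, so λ = 8.

8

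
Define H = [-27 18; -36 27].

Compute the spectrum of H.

-9, 9

det(H - λI) = (-27 - λ)(27 - λ) - (18)·(-36) = λ^2 - 81.
This factors as (λ + 9)·(λ - 9) = 0.
Eigenvalues: -9, 9.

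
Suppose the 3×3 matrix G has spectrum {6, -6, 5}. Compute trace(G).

trace(G) is the sum of the eigenvalues: (6) + (-6) + (5) = 5.

5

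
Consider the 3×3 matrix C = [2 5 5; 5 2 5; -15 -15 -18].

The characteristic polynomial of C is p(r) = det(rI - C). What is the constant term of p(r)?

72

p(r) = r^3 + 14r^2 + 57r + 72.
The constant term is 72.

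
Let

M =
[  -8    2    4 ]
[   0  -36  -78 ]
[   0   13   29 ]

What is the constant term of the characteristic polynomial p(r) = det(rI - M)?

-240

p(0) = det(0·I − M) = det(−M) = (−1)^3·det(M).
det(M) = 240, so p(0) = -240.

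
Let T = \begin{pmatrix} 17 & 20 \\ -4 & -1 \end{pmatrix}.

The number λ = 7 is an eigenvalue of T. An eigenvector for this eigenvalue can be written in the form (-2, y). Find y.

We need (T - 7I)v = 0.
T - 7I = [[10, 20], [-4, -8]].
Row 1: (10)·-2 + (20)·y = 0
Row 2: (-4)·-2 + (-8)·y = 0
Solving gives y = 1.
Check: T·(-2, 1) = (-14, 7) = 7·(-2, 1).

1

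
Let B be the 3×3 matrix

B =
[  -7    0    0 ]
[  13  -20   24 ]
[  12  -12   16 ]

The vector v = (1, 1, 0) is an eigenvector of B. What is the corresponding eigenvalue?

Compute Bv: B·(1, 1, 0) = (-7, -7, 0).
Since Bv = λv, compare component 1: -7 = λ·1, so λ = -7.

-7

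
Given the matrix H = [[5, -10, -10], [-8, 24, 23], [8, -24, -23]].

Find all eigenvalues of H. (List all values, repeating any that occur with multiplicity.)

0, 1, 5

Compute the characteristic polynomial p(r) = det(rI - H).
Expanding along the first row, p(r) = r^3 - 6r^2 + 5r.
Try r = 0: p(0) = 0, so 0 is a root.
Factor out r: p(r) = r·(r^2 - 6r + 5).
The quadratic factors as (r - 1)·(r - 5).
Eigenvalues: 0, 1, 5.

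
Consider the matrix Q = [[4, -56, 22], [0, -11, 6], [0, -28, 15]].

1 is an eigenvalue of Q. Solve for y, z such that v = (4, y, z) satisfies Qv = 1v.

We need (Q - 1I)v = 0.
Q - 1I = [[3, -56, 22], [0, -12, 6], [0, -28, 14]].
Row 1: (3)·4 + (-56)·y + (22)·z = 0
Row 2: (0)·4 + (-12)·y + (6)·z = 0
Row 3: (0)·4 + (-28)·y + (14)·z = 0
Solving gives y = 1, z = 2.
Check: Q·(4, 1, 2) = (4, 1, 2) = 1·(4, 1, 2).

1, 2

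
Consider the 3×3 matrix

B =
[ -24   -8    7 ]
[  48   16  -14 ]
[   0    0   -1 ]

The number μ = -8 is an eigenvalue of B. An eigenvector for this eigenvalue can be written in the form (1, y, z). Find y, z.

-2, 0

We need (B + 8I)v = 0.
B + 8I = [[-16, -8, 7], [48, 24, -14], [0, 0, 7]].
Row 1: (-16)·1 + (-8)·y + (7)·z = 0
Row 2: (48)·1 + (24)·y + (-14)·z = 0
Row 3: (0)·1 + (0)·y + (7)·z = 0
Solving gives y = -2, z = 0.
Check: B·(1, -2, 0) = (-8, 16, 0) = -8·(1, -2, 0).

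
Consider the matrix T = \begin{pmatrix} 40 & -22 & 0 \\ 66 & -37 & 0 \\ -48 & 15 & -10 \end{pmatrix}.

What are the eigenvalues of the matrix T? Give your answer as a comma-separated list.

-10, -4, 7

The characteristic polynomial is p(r) = det(rI - T).
Cofactor expansion gives p(r) = r^3 + 7r^2 - 58r - 280.
Rational-root test: r = -4 gives p(-4) = 0.
Factor out (r + 4): p(r) = (r + 4)·(r^2 + 3r - 70).
The quadratic factors as (r + 10)·(r - 7).
Eigenvalues: -10, -4, 7.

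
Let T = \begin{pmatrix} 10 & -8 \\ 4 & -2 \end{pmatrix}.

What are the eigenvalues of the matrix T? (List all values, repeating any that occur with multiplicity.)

det(T - λI) = (10 - λ)(-2 - λ) - (-8)·(4) = λ^2 - 8λ + 12.
This factors as (λ - 2)·(λ - 6) = 0.
Eigenvalues: 2, 6.

2, 6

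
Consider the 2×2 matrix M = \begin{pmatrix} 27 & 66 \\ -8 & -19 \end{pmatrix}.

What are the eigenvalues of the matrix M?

3, 5

det(M - rI) = (27 - r)(-19 - r) - (66)·(-8) = r^2 - 8r + 15.
This factors as (r - 3)·(r - 5) = 0.
Eigenvalues: 3, 5.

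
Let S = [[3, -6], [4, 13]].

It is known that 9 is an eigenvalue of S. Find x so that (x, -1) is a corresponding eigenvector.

We need (S - 9I)v = 0.
S - 9I = [[-6, -6], [4, 4]].
Row 1: (-6)·x + (-6)·-1 = 0
Row 2: (4)·x + (4)·-1 = 0
Solving gives x = 1.
Check: S·(1, -1) = (9, -9) = 9·(1, -1).

1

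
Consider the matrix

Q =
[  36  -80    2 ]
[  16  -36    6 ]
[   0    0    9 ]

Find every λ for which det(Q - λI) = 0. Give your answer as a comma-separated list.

-4, 4, 9

Compute the characteristic polynomial p(r) = det(rI - Q).
Expanding along the first row, p(r) = r^3 - 9r^2 - 16r + 144.
Rational-root test: r = -4 gives p(-4) = 0.
Factor out (r + 4): p(r) = (r + 4)·(r^2 - 13r + 36).
The quadratic factors as (r - 4)·(r - 9).
Eigenvalues: -4, 4, 9.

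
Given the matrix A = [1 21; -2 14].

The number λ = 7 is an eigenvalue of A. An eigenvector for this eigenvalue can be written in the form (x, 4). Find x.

14

We need (A - 7I)v = 0.
A - 7I = [[-6, 21], [-2, 7]].
Row 1: (-6)·x + (21)·4 = 0
Row 2: (-2)·x + (7)·4 = 0
Solving gives x = 14.
Check: A·(14, 4) = (98, 28) = 7·(14, 4).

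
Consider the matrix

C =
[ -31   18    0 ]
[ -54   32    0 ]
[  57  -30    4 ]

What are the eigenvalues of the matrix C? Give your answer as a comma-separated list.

The characteristic polynomial is p(s) = det(sI - C).
Expanding the 3×3 determinant: p(s) = s^3 - 5s^2 - 16s + 80.
Rational-root test: s = 5 gives p(5) = 0.
Factor out (s - 5): p(s) = (s - 5)·(s^2 - 16).
The quadratic factors as (s + 4)·(s - 4).
Eigenvalues: -4, 4, 5.

-4, 4, 5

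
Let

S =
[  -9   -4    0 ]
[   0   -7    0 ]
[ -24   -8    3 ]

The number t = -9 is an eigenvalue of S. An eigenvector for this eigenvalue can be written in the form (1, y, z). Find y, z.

0, 2

We need (S + 9I)v = 0.
S + 9I = [[0, -4, 0], [0, 2, 0], [-24, -8, 12]].
Row 1: (0)·1 + (-4)·y + (0)·z = 0
Row 2: (0)·1 + (2)·y + (0)·z = 0
Row 3: (-24)·1 + (-8)·y + (12)·z = 0
Solving gives y = 0, z = 2.
Check: S·(1, 0, 2) = (-9, 0, -18) = -9·(1, 0, 2).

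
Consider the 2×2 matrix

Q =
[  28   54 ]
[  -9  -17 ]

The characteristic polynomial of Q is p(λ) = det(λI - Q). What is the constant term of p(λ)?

10

p(λ) = λ^2 - 11λ + 10.
The constant term is 10.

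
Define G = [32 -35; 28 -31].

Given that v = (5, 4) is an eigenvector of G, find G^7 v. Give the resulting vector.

First find the eigenvalue: Gv = (20, 16) = 4·(5, 4), so λ = 4.
Then G^7 v = λ^7·v = 4^7·(5, 4) = 16384·(5, 4) = (81920, 65536).

(81920, 65536)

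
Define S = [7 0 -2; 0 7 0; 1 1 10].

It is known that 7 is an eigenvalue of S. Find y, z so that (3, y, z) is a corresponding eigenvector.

We need (S - 7I)v = 0.
S - 7I = [[0, 0, -2], [0, 0, 0], [1, 1, 3]].
Row 1: (0)·3 + (0)·y + (-2)·z = 0
Row 2: (0)·3 + (0)·y + (0)·z = 0
Row 3: (1)·3 + (1)·y + (3)·z = 0
Solving gives y = -3, z = 0.
Check: S·(3, -3, 0) = (21, -21, 0) = 7·(3, -3, 0).

-3, 0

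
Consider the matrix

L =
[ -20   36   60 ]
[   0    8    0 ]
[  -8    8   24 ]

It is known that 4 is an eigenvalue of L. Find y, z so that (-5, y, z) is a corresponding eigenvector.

0, -2

We need (L - 4I)v = 0.
L - 4I = [[-24, 36, 60], [0, 4, 0], [-8, 8, 20]].
Row 1: (-24)·-5 + (36)·y + (60)·z = 0
Row 2: (0)·-5 + (4)·y + (0)·z = 0
Row 3: (-8)·-5 + (8)·y + (20)·z = 0
Solving gives y = 0, z = -2.
Check: L·(-5, 0, -2) = (-20, 0, -8) = 4·(-5, 0, -2).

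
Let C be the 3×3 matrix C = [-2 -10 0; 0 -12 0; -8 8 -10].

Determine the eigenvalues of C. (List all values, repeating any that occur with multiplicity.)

-12, -10, -2

Set up det(rI - C) = 0.
Expanding the 3×3 determinant: p(r) = r^3 + 24r^2 + 164r + 240.
Since p(-2) = 0, r = -2 is a root.
Dividing by (r + 2) leaves r^2 + 22r + 120.
The quadratic factors as (r + 12)·(r + 10).
Eigenvalues: -12, -10, -2.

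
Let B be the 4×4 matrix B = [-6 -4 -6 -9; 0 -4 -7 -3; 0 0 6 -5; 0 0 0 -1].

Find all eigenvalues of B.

B is upper triangular, so its eigenvalues are the diagonal entries.
Diagonal: -6, -4, 6, -1.

-6, -4, -1, 6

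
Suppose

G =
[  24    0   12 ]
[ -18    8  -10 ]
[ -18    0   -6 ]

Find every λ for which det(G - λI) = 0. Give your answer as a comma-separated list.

Set up det(sI - G) = 0.
Cofactor expansion gives p(s) = s^3 - 26s^2 + 216s - 576.
Since p(12) = 0, s = 12 is a root.
Dividing by (s - 12) leaves s^2 - 14s + 48.
The quadratic factors as (s - 6)·(s - 8).
Eigenvalues: 6, 8, 12.

6, 8, 12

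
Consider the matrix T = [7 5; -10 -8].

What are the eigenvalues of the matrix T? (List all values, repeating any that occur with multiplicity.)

det(T - μI) = (7 - μ)(-8 - μ) - (5)·(-10) = μ^2 + μ - 6.
This factors as (μ + 3)·(μ - 2) = 0.
Eigenvalues: -3, 2.

-3, 2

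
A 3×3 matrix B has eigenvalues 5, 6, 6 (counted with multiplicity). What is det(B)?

det(B) is the product of the eigenvalues: (5) · (6) · (6) = 180.

180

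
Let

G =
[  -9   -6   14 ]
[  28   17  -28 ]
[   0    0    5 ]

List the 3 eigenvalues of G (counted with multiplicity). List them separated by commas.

Compute the characteristic polynomial p(r) = det(rI - G).
Cofactor expansion gives p(r) = r^3 - 13r^2 + 55r - 75.
Since p(5) = 0, r = 5 is a root.
Dividing by (r - 5) leaves r^2 - 8r + 15.
The quadratic factors as (r - 3)·(r - 5).
Eigenvalues: 3, 5, 5.

3, 5, 5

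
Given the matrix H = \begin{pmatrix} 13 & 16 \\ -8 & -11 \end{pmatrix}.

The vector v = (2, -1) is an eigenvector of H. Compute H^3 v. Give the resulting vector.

First find the eigenvalue: Hv = (10, -5) = 5·(2, -1), so λ = 5.
Then H^3 v = λ^3·v = 5^3·(2, -1) = 125·(2, -1) = (250, -125).

(250, -125)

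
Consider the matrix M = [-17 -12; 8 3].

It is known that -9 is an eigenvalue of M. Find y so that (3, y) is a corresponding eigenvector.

We need (M + 9I)v = 0.
M + 9I = [[-8, -12], [8, 12]].
Row 1: (-8)·3 + (-12)·y = 0
Row 2: (8)·3 + (12)·y = 0
Solving gives y = -2.
Check: M·(3, -2) = (-27, 18) = -9·(3, -2).

-2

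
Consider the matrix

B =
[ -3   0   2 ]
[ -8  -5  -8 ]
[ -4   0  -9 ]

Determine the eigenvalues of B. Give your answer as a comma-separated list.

-7, -5, -5

Compute the characteristic polynomial p(t) = det(tI - B).
Expanding along the first row, p(t) = t^3 + 17t^2 + 95t + 175.
Rational-root test: t = -5 gives p(-5) = 0.
Factor out (t + 5): p(t) = (t + 5)·(t^2 + 12t + 35).
The quadratic factors as (t + 7)·(t + 5).
Eigenvalues: -7, -5, -5.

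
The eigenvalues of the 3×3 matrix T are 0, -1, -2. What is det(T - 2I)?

-24

If T has eigenvalues 0, -1, -2, then T - 2I has eigenvalues -2, -3, -4.
det(T - 2I) = (-2) · (-3) · (-4) = -24.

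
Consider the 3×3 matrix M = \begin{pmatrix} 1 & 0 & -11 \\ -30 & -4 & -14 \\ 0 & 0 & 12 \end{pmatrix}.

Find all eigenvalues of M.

Set up det(tI - M) = 0.
Expanding the 3×3 determinant: p(t) = t^3 - 9t^2 - 40t + 48.
Since p(1) = 0, t = 1 is a root.
Dividing by (t - 1) leaves t^2 - 8t - 48.
The quadratic factors as (t + 4)·(t - 12).
Eigenvalues: -4, 1, 12.

-4, 1, 12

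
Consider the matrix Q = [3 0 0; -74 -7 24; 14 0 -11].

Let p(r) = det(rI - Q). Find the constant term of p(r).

p(r) = r^3 + 15r^2 + 23r - 231.
The constant term is -231.

-231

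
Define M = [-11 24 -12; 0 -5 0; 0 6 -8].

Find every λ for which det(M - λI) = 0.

The characteristic polynomial is p(s) = det(sI - M).
Expanding along the first row, p(s) = s^3 + 24s^2 + 183s + 440.
Try s = -8: p(-8) = 0, so -8 is a root.
Factor out (s + 8): p(s) = (s + 8)·(s^2 + 16s + 55).
The quadratic factors as (s + 11)·(s + 5).
Eigenvalues: -11, -8, -5.

-11, -8, -5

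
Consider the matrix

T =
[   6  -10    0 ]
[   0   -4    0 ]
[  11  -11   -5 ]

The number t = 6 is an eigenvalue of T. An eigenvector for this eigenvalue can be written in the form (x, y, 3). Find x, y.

3, 0

We need (T - 6I)v = 0.
T - 6I = [[0, -10, 0], [0, -10, 0], [11, -11, -11]].
Row 1: (0)·x + (-10)·y + (0)·3 = 0
Row 2: (0)·x + (-10)·y + (0)·3 = 0
Row 3: (11)·x + (-11)·y + (-11)·3 = 0
Solving gives x = 3, y = 0.
Check: T·(3, 0, 3) = (18, 0, 18) = 6·(3, 0, 3).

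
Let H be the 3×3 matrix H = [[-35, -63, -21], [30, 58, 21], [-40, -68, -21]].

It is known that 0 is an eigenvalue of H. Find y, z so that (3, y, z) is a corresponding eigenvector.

We need (H)v = 0.
H = [[-35, -63, -21], [30, 58, 21], [-40, -68, -21]].
Row 1: (-35)·3 + (-63)·y + (-21)·z = 0
Row 2: (30)·3 + (58)·y + (21)·z = 0
Row 3: (-40)·3 + (-68)·y + (-21)·z = 0
Solving gives y = -3, z = 4.
Check: H·(3, -3, 4) = (0, 0, 0) = 0·(3, -3, 4).

-3, 4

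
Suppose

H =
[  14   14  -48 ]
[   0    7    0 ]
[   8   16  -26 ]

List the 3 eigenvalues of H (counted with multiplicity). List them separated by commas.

-10, -2, 7

Compute the characteristic polynomial p(λ) = det(λI - H).
Expanding along the first row, p(λ) = λ^3 + 5λ^2 - 64λ - 140.
Try λ = -2: p(-2) = 0, so -2 is a root.
Factor out (λ + 2): p(λ) = (λ + 2)·(λ^2 + 3λ - 70).
The quadratic factors as (λ + 10)·(λ - 7).
Eigenvalues: -10, -2, 7.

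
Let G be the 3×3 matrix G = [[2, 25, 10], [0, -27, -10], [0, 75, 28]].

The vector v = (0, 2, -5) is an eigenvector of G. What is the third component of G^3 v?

40

First find the eigenvalue: Gv = (0, -4, 10) = -2·(0, 2, -5), so λ = -2.
Then G^3 v = λ^3·v = (-2)^3·(0, 2, -5) = -8·(0, 2, -5) = (0, -16, 40).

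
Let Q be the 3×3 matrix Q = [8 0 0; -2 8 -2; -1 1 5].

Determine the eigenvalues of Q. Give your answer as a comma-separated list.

Compute the characteristic polynomial p(λ) = det(λI - Q).
Cofactor expansion gives p(λ) = λ^3 - 21λ^2 + 146λ - 336.
Try λ = 6: p(6) = 0, so 6 is a root.
Dividing by (λ - 6) leaves λ^2 - 15λ + 56.
The quadratic factors as (λ - 7)·(λ - 8).
Eigenvalues: 6, 7, 8.

6, 7, 8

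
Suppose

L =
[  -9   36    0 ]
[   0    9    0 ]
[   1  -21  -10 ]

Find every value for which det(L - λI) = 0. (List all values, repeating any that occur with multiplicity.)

Set up det(sI - L) = 0.
Expanding the 3×3 determinant: p(s) = s^3 + 10s^2 - 81s - 810.
Since p(9) = 0, s = 9 is a root.
Factor out (s - 9): p(s) = (s - 9)·(s^2 + 19s + 90).
The quadratic factors as (s + 10)·(s + 9).
Eigenvalues: -10, -9, 9.

-10, -9, 9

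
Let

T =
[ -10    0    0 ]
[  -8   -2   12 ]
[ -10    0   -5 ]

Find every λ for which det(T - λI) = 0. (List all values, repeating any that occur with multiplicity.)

The characteristic polynomial is p(t) = det(tI - T).
Expanding the 3×3 determinant: p(t) = t^3 + 17t^2 + 80t + 100.
Try t = -2: p(-2) = 0, so -2 is a root.
Factor out (t + 2): p(t) = (t + 2)·(t^2 + 15t + 50).
The quadratic factors as (t + 10)·(t + 5).
Eigenvalues: -10, -5, -2.

-10, -5, -2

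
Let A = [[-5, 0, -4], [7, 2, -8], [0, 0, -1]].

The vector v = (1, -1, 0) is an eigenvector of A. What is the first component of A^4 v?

First find the eigenvalue: Av = (-5, 5, 0) = -5·(1, -1, 0), so λ = -5.
Then A^4 v = λ^4·v = (-5)^4·(1, -1, 0) = 625·(1, -1, 0) = (625, -625, 0).

625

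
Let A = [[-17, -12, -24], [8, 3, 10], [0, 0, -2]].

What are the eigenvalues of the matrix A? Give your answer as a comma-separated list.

-9, -5, -2

Set up det(λI - A) = 0.
Expanding the 3×3 determinant: p(λ) = λ^3 + 16λ^2 + 73λ + 90.
Try λ = -2: p(-2) = 0, so -2 is a root.
Factor out (λ + 2): p(λ) = (λ + 2)·(λ^2 + 14λ + 45).
The quadratic factors as (λ + 9)·(λ + 5).
Eigenvalues: -9, -5, -2.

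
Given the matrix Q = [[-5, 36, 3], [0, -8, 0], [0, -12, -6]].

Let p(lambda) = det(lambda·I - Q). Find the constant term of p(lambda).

p(lambda) = lambda^3 + 19·lambda^2 + 118·lambda + 240.
The constant term is 240.

240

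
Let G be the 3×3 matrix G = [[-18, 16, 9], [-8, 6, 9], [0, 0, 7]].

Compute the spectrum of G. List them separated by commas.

Compute the characteristic polynomial p(s) = det(sI - G).
Expanding along the first row, p(s) = s^3 + 5s^2 - 64s - 140.
Rational-root test: s = -10 gives p(-10) = 0.
Factor out (s + 10): p(s) = (s + 10)·(s^2 - 5s - 14).
The quadratic factors as (s + 2)·(s - 7).
Eigenvalues: -10, -2, 7.

-10, -2, 7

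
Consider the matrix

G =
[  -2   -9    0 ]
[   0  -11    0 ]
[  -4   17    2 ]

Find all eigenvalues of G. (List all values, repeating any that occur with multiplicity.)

Set up det(lambda·I - G) = 0.
Expanding the 3×3 determinant: p(lambda) = lambda^3 + 11·lambda^2 - 4·lambda - 44.
Rational-root test: lambda = -2 gives p(-2) = 0.
Dividing by (lambda + 2) leaves lambda^2 + 9·lambda - 22.
The quadratic factors as (lambda + 11)·(lambda - 2).
Eigenvalues: -11, -2, 2.

-11, -2, 2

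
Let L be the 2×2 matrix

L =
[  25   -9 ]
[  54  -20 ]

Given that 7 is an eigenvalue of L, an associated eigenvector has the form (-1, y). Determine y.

-2

We need (L - 7I)v = 0.
L - 7I = [[18, -9], [54, -27]].
Row 1: (18)·-1 + (-9)·y = 0
Row 2: (54)·-1 + (-27)·y = 0
Solving gives y = -2.
Check: L·(-1, -2) = (-7, -14) = 7·(-1, -2).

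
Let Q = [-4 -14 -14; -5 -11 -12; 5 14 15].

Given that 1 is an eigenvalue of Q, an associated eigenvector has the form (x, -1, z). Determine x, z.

We need (Q - 1I)v = 0.
Q - 1I = [[-5, -14, -14], [-5, -12, -12], [5, 14, 14]].
Row 1: (-5)·x + (-14)·-1 + (-14)·z = 0
Row 2: (-5)·x + (-12)·-1 + (-12)·z = 0
Row 3: (5)·x + (14)·-1 + (14)·z = 0
Solving gives x = 0, z = 1.
Check: Q·(0, -1, 1) = (0, -1, 1) = 1·(0, -1, 1).

0, 1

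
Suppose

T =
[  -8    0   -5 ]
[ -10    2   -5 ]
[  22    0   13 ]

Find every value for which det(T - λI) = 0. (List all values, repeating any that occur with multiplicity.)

Compute the characteristic polynomial p(t) = det(tI - T).
Expanding along the first row, p(t) = t^3 - 7t^2 + 16t - 12.
Try t = 3: p(3) = 0, so 3 is a root.
Factor out (t - 3): p(t) = (t - 3)·(t^2 - 4t + 4).
The quadratic factor is (t - 2)^2.
Eigenvalues: 2, 2, 3.

2, 2, 3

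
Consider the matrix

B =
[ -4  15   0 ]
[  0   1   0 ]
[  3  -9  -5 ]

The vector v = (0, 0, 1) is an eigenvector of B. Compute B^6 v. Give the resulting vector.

(0, 0, 15625)

First find the eigenvalue: Bv = (0, 0, -5) = -5·(0, 0, 1), so λ = -5.
Then B^6 v = λ^6·v = (-5)^6·(0, 0, 1) = 15625·(0, 0, 1) = (0, 0, 15625).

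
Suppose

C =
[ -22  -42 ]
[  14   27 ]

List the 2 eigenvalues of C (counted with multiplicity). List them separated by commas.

det(C - λI) = (-22 - λ)(27 - λ) - (-42)·(14) = λ^2 - 5λ - 6.
This factors as (λ + 1)·(λ - 6) = 0.
Eigenvalues: -1, 6.

-1, 6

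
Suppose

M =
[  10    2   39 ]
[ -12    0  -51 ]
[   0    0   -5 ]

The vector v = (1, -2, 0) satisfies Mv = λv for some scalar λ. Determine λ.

6

Compute Mv: M·(1, -2, 0) = (6, -12, 0).
Since Mv = λv, compare component 1: 6 = λ·1, so λ = 6.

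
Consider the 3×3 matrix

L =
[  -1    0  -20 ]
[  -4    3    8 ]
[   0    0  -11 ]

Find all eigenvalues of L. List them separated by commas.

Set up det(μI - L) = 0.
Cofactor expansion gives p(μ) = μ^3 + 9μ^2 - 25μ - 33.
Rational-root test: μ = 3 gives p(3) = 0.
Dividing by (μ - 3) leaves μ^2 + 12μ + 11.
The quadratic factors as (μ + 11)·(μ + 1).
Eigenvalues: -11, -1, 3.

-11, -1, 3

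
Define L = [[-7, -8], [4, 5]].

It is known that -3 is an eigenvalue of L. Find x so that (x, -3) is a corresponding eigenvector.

We need (L + 3I)v = 0.
L + 3I = [[-4, -8], [4, 8]].
Row 1: (-4)·x + (-8)·-3 = 0
Row 2: (4)·x + (8)·-3 = 0
Solving gives x = 6.
Check: L·(6, -3) = (-18, 9) = -3·(6, -3).

6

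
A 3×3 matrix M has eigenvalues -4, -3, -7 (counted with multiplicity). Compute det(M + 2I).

-10

If M has eigenvalues -4, -3, -7, then M + 2I has eigenvalues -2, -1, -5.
det(M + 2I) = (-2) · (-1) · (-5) = -10.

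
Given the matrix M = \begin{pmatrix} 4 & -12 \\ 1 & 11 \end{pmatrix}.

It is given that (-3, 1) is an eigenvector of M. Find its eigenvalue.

8

Compute Mv: M·(-3, 1) = (-24, 8).
Since Mv = λv, compare component 1: -24 = λ·-3, so λ = 8.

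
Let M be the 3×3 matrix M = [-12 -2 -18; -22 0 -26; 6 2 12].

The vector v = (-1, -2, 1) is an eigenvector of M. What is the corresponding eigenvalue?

Compute Mv: M·(-1, -2, 1) = (-2, -4, 2).
Since Mv = λv, compare component 1: -2 = λ·-1, so λ = 2.

2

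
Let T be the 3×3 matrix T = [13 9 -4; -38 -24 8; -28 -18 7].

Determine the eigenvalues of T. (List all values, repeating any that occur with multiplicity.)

Set up det(sI - T) = 0.
Cofactor expansion gives p(s) = s^3 + 4s^2 - 15s - 18.
Rational-root test: s = 3 gives p(3) = 0.
Factor out (s - 3): p(s) = (s - 3)·(s^2 + 7s + 6).
The quadratic factors as (s + 6)·(s + 1).
Eigenvalues: -6, -1, 3.

-6, -1, 3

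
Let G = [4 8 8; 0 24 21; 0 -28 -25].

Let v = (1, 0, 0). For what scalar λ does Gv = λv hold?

Compute Gv: G·(1, 0, 0) = (4, 0, 0).
Since Gv = λv, compare component 1: 4 = λ·1, so λ = 4.

4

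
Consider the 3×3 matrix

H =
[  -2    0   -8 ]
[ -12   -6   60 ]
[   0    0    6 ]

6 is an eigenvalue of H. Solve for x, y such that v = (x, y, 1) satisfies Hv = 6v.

-1, 6

We need (H - 6I)v = 0.
H - 6I = [[-8, 0, -8], [-12, -12, 60], [0, 0, 0]].
Row 1: (-8)·x + (0)·y + (-8)·1 = 0
Row 2: (-12)·x + (-12)·y + (60)·1 = 0
Row 3: (0)·x + (0)·y + (0)·1 = 0
Solving gives x = -1, y = 6.
Check: H·(-1, 6, 1) = (-6, 36, 6) = 6·(-1, 6, 1).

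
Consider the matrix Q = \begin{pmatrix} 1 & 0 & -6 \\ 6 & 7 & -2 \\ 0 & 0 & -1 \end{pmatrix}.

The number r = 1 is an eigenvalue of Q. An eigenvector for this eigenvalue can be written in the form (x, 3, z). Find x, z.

We need (Q - 1I)v = 0.
Q - 1I = [[0, 0, -6], [6, 6, -2], [0, 0, -2]].
Row 1: (0)·x + (0)·3 + (-6)·z = 0
Row 2: (6)·x + (6)·3 + (-2)·z = 0
Row 3: (0)·x + (0)·3 + (-2)·z = 0
Solving gives x = -3, z = 0.
Check: Q·(-3, 3, 0) = (-3, 3, 0) = 1·(-3, 3, 0).

-3, 0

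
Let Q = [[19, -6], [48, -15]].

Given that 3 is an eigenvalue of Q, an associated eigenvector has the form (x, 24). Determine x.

We need (Q - 3I)v = 0.
Q - 3I = [[16, -6], [48, -18]].
Row 1: (16)·x + (-6)·24 = 0
Row 2: (48)·x + (-18)·24 = 0
Solving gives x = 9.
Check: Q·(9, 24) = (27, 72) = 3·(9, 24).

9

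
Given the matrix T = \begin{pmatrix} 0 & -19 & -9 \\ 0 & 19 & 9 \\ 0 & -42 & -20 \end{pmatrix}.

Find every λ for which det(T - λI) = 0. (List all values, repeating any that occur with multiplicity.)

Compute the characteristic polynomial p(r) = det(rI - T).
Expanding the 3×3 determinant: p(r) = r^3 + r^2 - 2r.
Try r = 1: p(1) = 0, so 1 is a root.
Dividing by (r - 1) leaves r^2 + 2r.
The quadratic factors as (r + 2)·r.
Eigenvalues: -2, 0, 1.

-2, 0, 1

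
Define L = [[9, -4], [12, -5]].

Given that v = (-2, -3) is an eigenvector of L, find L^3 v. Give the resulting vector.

First find the eigenvalue: Lv = (-6, -9) = 3·(-2, -3), so λ = 3.
Then L^3 v = λ^3·v = 3^3·(-2, -3) = 27·(-2, -3) = (-54, -81).

(-54, -81)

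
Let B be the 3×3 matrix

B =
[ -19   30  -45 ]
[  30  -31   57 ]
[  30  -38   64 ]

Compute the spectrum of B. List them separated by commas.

-4, 7, 11

The characteristic polynomial is p(μ) = det(μI - B).
Cofactor expansion gives p(μ) = μ^3 - 14μ^2 + 5μ + 308.
Rational-root test: μ = 7 gives p(7) = 0.
Dividing by (μ - 7) leaves μ^2 - 7μ - 44.
The quadratic factors as (μ + 4)·(μ - 11).
Eigenvalues: -4, 7, 11.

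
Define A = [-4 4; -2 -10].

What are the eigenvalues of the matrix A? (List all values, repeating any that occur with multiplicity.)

-8, -6

det(A - tI) = (-4 - t)(-10 - t) - (4)·(-2) = t^2 + 14t + 48.
This factors as (t + 8)·(t + 6) = 0.
Eigenvalues: -8, -6.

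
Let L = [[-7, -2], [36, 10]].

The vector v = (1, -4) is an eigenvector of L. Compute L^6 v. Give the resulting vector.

(1, -4)

First find the eigenvalue: Lv = (1, -4) = 1·(1, -4), so λ = 1.
Then L^6 v = λ^6·v = 1^6·(1, -4) = 1·(1, -4) = (1, -4).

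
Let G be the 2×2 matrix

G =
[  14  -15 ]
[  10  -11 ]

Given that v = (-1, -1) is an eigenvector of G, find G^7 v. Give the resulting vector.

First find the eigenvalue: Gv = (1, 1) = -1·(-1, -1), so λ = -1.
Then G^7 v = λ^7·v = (-1)^7·(-1, -1) = -1·(-1, -1) = (1, 1).

(1, 1)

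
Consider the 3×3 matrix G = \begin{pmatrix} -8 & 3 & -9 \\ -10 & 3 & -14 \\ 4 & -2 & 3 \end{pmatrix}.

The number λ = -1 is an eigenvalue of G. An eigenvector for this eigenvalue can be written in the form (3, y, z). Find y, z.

We need (G + 1I)v = 0.
G + 1I = [[-7, 3, -9], [-10, 4, -14], [4, -2, 4]].
Row 1: (-7)·3 + (3)·y + (-9)·z = 0
Row 2: (-10)·3 + (4)·y + (-14)·z = 0
Row 3: (4)·3 + (-2)·y + (4)·z = 0
Solving gives y = 4, z = -1.
Check: G·(3, 4, -1) = (-3, -4, 1) = -1·(3, 4, -1).

4, -1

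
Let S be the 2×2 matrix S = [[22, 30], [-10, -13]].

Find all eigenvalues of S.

2, 7

det(S - sI) = (22 - s)(-13 - s) - (30)·(-10) = s^2 - 9s + 14.
This factors as (s - 2)·(s - 7) = 0.
Eigenvalues: 2, 7.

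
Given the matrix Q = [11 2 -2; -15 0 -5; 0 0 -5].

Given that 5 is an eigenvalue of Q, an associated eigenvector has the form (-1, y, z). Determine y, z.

We need (Q - 5I)v = 0.
Q - 5I = [[6, 2, -2], [-15, -5, -5], [0, 0, -10]].
Row 1: (6)·-1 + (2)·y + (-2)·z = 0
Row 2: (-15)·-1 + (-5)·y + (-5)·z = 0
Row 3: (0)·-1 + (0)·y + (-10)·z = 0
Solving gives y = 3, z = 0.
Check: Q·(-1, 3, 0) = (-5, 15, 0) = 5·(-1, 3, 0).

3, 0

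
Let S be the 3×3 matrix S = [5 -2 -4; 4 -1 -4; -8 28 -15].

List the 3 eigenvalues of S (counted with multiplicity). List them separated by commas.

-7, -5, 1

The characteristic polynomial is p(r) = det(rI - S).
Cofactor expansion gives p(r) = r^3 + 11r^2 + 23r - 35.
Rational-root test: r = -7 gives p(-7) = 0.
Factor out (r + 7): p(r) = (r + 7)·(r^2 + 4r - 5).
The quadratic factors as (r + 5)·(r - 1).
Eigenvalues: -7, -5, 1.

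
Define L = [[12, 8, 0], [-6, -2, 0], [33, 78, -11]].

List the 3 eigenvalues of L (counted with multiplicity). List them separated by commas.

-11, 4, 6

The characteristic polynomial is p(t) = det(tI - L).
Cofactor expansion gives p(t) = t^3 + t^2 - 86t + 264.
Rational-root test: t = 4 gives p(4) = 0.
Dividing by (t - 4) leaves t^2 + 5t - 66.
The quadratic factors as (t + 11)·(t - 6).
Eigenvalues: -11, 4, 6.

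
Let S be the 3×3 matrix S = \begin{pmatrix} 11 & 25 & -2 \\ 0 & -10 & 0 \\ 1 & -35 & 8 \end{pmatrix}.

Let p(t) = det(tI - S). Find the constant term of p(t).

900

p(t) = t^3 - 9t^2 - 100t + 900.
The constant term is 900.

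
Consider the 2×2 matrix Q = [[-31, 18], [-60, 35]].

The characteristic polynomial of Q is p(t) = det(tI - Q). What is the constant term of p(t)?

p(t) = t^2 - 4t - 5.
The constant term is -5.

-5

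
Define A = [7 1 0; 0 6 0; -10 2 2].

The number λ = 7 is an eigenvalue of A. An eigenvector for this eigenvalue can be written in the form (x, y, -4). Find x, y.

We need (A - 7I)v = 0.
A - 7I = [[0, 1, 0], [0, -1, 0], [-10, 2, -5]].
Row 1: (0)·x + (1)·y + (0)·-4 = 0
Row 2: (0)·x + (-1)·y + (0)·-4 = 0
Row 3: (-10)·x + (2)·y + (-5)·-4 = 0
Solving gives x = 2, y = 0.
Check: A·(2, 0, -4) = (14, 0, -28) = 7·(2, 0, -4).

2, 0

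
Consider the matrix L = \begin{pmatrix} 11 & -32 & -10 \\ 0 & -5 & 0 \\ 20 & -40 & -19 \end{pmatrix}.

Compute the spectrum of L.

Compute the characteristic polynomial p(r) = det(rI - L).
Expanding along the first row, p(r) = r^3 + 13r^2 + 31r - 45.
Rational-root test: r = -9 gives p(-9) = 0.
Factor out (r + 9): p(r) = (r + 9)·(r^2 + 4r - 5).
The quadratic factors as (r + 5)·(r - 1).
Eigenvalues: -9, -5, 1.

-9, -5, 1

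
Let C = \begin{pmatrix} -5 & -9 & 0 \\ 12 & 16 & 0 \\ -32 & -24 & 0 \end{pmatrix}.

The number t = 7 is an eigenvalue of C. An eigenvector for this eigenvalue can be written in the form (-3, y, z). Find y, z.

We need (C - 7I)v = 0.
C - 7I = [[-12, -9, 0], [12, 9, 0], [-32, -24, -7]].
Row 1: (-12)·-3 + (-9)·y + (0)·z = 0
Row 2: (12)·-3 + (9)·y + (0)·z = 0
Row 3: (-32)·-3 + (-24)·y + (-7)·z = 0
Solving gives y = 4, z = 0.
Check: C·(-3, 4, 0) = (-21, 28, 0) = 7·(-3, 4, 0).

4, 0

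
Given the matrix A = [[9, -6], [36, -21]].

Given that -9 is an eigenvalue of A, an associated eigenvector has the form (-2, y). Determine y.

-6

We need (A + 9I)v = 0.
A + 9I = [[18, -6], [36, -12]].
Row 1: (18)·-2 + (-6)·y = 0
Row 2: (36)·-2 + (-12)·y = 0
Solving gives y = -6.
Check: A·(-2, -6) = (18, 54) = -9·(-2, -6).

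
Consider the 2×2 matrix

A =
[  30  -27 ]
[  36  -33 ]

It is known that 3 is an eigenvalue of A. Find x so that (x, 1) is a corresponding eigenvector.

1

We need (A - 3I)v = 0.
A - 3I = [[27, -27], [36, -36]].
Row 1: (27)·x + (-27)·1 = 0
Row 2: (36)·x + (-36)·1 = 0
Solving gives x = 1.
Check: A·(1, 1) = (3, 3) = 3·(1, 1).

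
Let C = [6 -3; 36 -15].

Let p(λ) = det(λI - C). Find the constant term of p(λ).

18

p(λ) = λ^2 + 9λ + 18.
The constant term is 18.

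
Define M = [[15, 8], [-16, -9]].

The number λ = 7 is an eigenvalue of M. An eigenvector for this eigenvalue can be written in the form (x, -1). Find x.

We need (M - 7I)v = 0.
M - 7I = [[8, 8], [-16, -16]].
Row 1: (8)·x + (8)·-1 = 0
Row 2: (-16)·x + (-16)·-1 = 0
Solving gives x = 1.
Check: M·(1, -1) = (7, -7) = 7·(1, -1).

1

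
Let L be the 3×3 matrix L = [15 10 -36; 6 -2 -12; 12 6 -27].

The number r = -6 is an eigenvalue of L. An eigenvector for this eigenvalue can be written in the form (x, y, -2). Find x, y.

We need (L + 6I)v = 0.
L + 6I = [[21, 10, -36], [6, 4, -12], [12, 6, -21]].
Row 1: (21)·x + (10)·y + (-36)·-2 = 0
Row 2: (6)·x + (4)·y + (-12)·-2 = 0
Row 3: (12)·x + (6)·y + (-21)·-2 = 0
Solving gives x = -2, y = -3.
Check: L·(-2, -3, -2) = (12, 18, 12) = -6·(-2, -3, -2).

-2, -3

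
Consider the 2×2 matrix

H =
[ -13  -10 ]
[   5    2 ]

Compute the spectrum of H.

-8, -3

det(H - lambda·I) = (-13 - lambda)(2 - lambda) - (-10)·(5) = lambda^2 + 11·lambda + 24.
This factors as (lambda + 8)·(lambda + 3) = 0.
Eigenvalues: -8, -3.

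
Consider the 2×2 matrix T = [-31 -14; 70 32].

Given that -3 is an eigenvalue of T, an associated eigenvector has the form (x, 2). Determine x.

-1

We need (T + 3I)v = 0.
T + 3I = [[-28, -14], [70, 35]].
Row 1: (-28)·x + (-14)·2 = 0
Row 2: (70)·x + (35)·2 = 0
Solving gives x = -1.
Check: T·(-1, 2) = (3, -6) = -3·(-1, 2).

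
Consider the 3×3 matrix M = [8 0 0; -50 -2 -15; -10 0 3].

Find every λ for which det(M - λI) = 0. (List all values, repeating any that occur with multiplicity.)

-2, 3, 8

Set up det(rI - M) = 0.
Cofactor expansion gives p(r) = r^3 - 9r^2 + 2r + 48.
Try r = 3: p(3) = 0, so 3 is a root.
Factor out (r - 3): p(r) = (r - 3)·(r^2 - 6r - 16).
The quadratic factors as (r + 2)·(r - 8).
Eigenvalues: -2, 3, 8.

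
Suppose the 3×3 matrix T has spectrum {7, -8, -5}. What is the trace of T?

trace(T) is the sum of the eigenvalues: (7) + (-8) + (-5) = -6.

-6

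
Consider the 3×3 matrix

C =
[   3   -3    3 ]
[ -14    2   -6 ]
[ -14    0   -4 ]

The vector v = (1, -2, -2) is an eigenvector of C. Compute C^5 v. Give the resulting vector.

First find the eigenvalue: Cv = (3, -6, -6) = 3·(1, -2, -2), so λ = 3.
Then C^5 v = λ^5·v = 3^5·(1, -2, -2) = 243·(1, -2, -2) = (243, -486, -486).

(243, -486, -486)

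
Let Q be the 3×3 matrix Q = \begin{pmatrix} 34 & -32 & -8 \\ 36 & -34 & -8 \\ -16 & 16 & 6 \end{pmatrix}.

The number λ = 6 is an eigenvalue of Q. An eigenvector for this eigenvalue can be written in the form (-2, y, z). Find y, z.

We need (Q - 6I)v = 0.
Q - 6I = [[28, -32, -8], [36, -40, -8], [-16, 16, 0]].
Row 1: (28)·-2 + (-32)·y + (-8)·z = 0
Row 2: (36)·-2 + (-40)·y + (-8)·z = 0
Row 3: (-16)·-2 + (16)·y + (0)·z = 0
Solving gives y = -2, z = 1.
Check: Q·(-2, -2, 1) = (-12, -12, 6) = 6·(-2, -2, 1).

-2, 1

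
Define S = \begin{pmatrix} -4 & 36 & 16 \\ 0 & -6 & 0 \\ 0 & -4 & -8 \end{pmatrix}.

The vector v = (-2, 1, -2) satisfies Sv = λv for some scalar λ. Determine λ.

Compute Sv: S·(-2, 1, -2) = (12, -6, 12).
Since Sv = λv, compare component 1: 12 = λ·-2, so λ = -6.

-6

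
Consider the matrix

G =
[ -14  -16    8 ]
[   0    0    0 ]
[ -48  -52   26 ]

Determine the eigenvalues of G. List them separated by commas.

0, 2, 10

Set up det(sI - G) = 0.
Expanding along the first row, p(s) = s^3 - 12s^2 + 20s.
Try s = 0: p(0) = 0, so 0 is a root.
Factor out s: p(s) = s·(s^2 - 12s + 20).
The quadratic factors as (s - 2)·(s - 10).
Eigenvalues: 0, 2, 10.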